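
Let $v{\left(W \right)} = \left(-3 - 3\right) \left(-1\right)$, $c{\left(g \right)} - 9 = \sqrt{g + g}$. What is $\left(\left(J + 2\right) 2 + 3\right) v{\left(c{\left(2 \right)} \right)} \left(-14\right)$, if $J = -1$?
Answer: $-420$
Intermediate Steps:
$c{\left(g \right)} = 9 + \sqrt{2} \sqrt{g}$ ($c{\left(g \right)} = 9 + \sqrt{g + g} = 9 + \sqrt{2 g} = 9 + \sqrt{2} \sqrt{g}$)
$v{\left(W \right)} = 6$ ($v{\left(W \right)} = \left(-6\right) \left(-1\right) = 6$)
$\left(\left(J + 2\right) 2 + 3\right) v{\left(c{\left(2 \right)} \right)} \left(-14\right) = \left(\left(-1 + 2\right) 2 + 3\right) 6 \left(-14\right) = \left(1 \cdot 2 + 3\right) 6 \left(-14\right) = \left(2 + 3\right) 6 \left(-14\right) = 5 \cdot 6 \left(-14\right) = 30 \left(-14\right) = -420$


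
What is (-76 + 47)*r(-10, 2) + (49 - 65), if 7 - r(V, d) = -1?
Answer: -248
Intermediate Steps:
r(V, d) = 8 (r(V, d) = 7 - 1*(-1) = 7 + 1 = 8)
(-76 + 47)*r(-10, 2) + (49 - 65) = (-76 + 47)*8 + (49 - 65) = -29*8 - 16 = -232 - 16 = -248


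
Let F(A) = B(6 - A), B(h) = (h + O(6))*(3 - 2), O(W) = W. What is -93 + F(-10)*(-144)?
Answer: -3261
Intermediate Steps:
B(h) = 6 + h (B(h) = (h + 6)*(3 - 2) = (6 + h)*1 = 6 + h)
F(A) = 12 - A (F(A) = 6 + (6 - A) = 12 - A)
-93 + F(-10)*(-144) = -93 + (12 - 1*(-10))*(-144) = -93 + (12 + 10)*(-144) = -93 + 22*(-144) = -93 - 3168 = -3261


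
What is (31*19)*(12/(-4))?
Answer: -1767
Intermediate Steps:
(31*19)*(12/(-4)) = 589*(12*(-1/4)) = 589*(-3) = -1767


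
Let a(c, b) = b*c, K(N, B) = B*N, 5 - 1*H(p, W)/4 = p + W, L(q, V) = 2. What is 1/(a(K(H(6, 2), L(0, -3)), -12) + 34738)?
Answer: 1/35026 ≈ 2.8550e-5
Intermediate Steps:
H(p, W) = 20 - 4*W - 4*p (H(p, W) = 20 - 4*(p + W) = 20 - 4*(W + p) = 20 + (-4*W - 4*p) = 20 - 4*W - 4*p)
1/(a(K(H(6, 2), L(0, -3)), -12) + 34738) = 1/(-24*(20 - 4*2 - 4*6) + 34738) = 1/(-24*(20 - 8 - 24) + 34738) = 1/(-24*(-12) + 34738) = 1/(-12*(-24) + 34738) = 1/(288 + 34738) = 1/35026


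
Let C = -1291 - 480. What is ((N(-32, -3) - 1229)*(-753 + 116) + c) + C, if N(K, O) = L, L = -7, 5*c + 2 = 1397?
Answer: 785840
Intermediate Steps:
c = 279 (c = -⅖ + (⅕)*1397 = -⅖ + 1397/5 = 279)
N(K, O) = -7
C = -1771
((N(-32, -3) - 1229)*(-753 + 116) + c) + C = ((-7 - 1229)*(-753 + 116) + 279) - 1771 = (-1236*(-637) + 279) - 1771 = (787332 + 279) - 1771 = 787611 - 1771 = 785840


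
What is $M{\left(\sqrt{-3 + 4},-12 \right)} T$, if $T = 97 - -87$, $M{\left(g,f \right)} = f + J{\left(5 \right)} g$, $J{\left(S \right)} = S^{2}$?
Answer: $2392$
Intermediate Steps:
$M{\left(g,f \right)} = f + 25 g$ ($M{\left(g,f \right)} = f + 5^{2} g = f + 25 g$)
$T = 184$ ($T = 97 + 87 = 184$)
$M{\left(\sqrt{-3 + 4},-12 \right)} T = \left(-12 + 25 \sqrt{-3 + 4}\right) 184 = \left(-12 + 25 \sqrt{1}\right) 184 = \left(-12 + 25 \cdot 1\right) 184 = \left(-12 + 25\right) 184 = 13 \cdot 184 = 2392$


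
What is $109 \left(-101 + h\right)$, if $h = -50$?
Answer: $-16459$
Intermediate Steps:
$109 \left(-101 + h\right) = 109 \left(-101 - 50\right) = 109 \left(-151\right) = -16459$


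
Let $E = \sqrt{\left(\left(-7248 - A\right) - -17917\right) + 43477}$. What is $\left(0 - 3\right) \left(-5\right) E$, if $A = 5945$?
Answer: $15 \sqrt{48201} \approx 3293.2$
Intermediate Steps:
$E = \sqrt{48201}$ ($E = \sqrt{\left(\left(-7248 - 5945\right) - -17917\right) + 43477} = \sqrt{\left(\left(-7248 - 5945\right) + 17917\right) + 43477} = \sqrt{\left(-13193 + 17917\right) + 43477} = \sqrt{4724 + 43477} = \sqrt{48201} \approx 219.55$)
$\left(0 - 3\right) \left(-5\right) E = \left(0 - 3\right) \left(-5\right) \sqrt{48201} = \left(-3\right) \left(-5\right) \sqrt{48201} = 15 \sqrt{48201}$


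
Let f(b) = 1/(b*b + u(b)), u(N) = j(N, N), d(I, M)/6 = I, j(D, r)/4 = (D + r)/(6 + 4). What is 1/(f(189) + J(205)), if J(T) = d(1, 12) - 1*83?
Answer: -179361/13810792 ≈ -0.012987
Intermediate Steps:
j(D, r) = 2*D/5 + 2*r/5 (j(D, r) = 4*((D + r)/(6 + 4)) = 4*((D + r)/10) = 4*((D + r)*(⅒)) = 4*(D/10 + r/10) = 2*D/5 + 2*r/5)
d(I, M) = 6*I
u(N) = 4*N/5 (u(N) = 2*N/5 + 2*N/5 = 4*N/5)
f(b) = 1/(b² + 4*b/5) (f(b) = 1/(b*b + 4*b/5) = 1/(b² + 4*b/5))
J(T) = -77 (J(T) = 6*1 - 1*83 = 6 - 83 = -77)
1/(f(189) + J(205)) = 1/(5/(189*(4 + 5*189)) - 77) = 1/(5*(1/189)/(4 + 945) - 77) = 1/(5*(1/189)/949 - 77) = 1/(5*(1/189)*(1/949) - 77) = 1/(5/179361 - 77) = 1/(-13810792/179361) = -179361/13810792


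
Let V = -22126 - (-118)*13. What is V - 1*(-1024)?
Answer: -19568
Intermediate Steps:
V = -20592 (V = -22126 - 1*(-1534) = -22126 + 1534 = -20592)
V - 1*(-1024) = -20592 - 1*(-1024) = -20592 + 1024 = -19568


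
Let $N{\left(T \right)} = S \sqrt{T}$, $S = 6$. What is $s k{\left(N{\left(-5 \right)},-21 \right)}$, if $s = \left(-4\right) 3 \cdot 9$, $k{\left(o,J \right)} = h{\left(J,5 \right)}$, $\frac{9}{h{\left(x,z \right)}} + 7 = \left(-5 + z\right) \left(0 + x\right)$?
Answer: $\frac{972}{7} \approx 138.86$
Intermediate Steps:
$h{\left(x,z \right)} = \frac{9}{-7 + x \left(-5 + z\right)}$ ($h{\left(x,z \right)} = \frac{9}{-7 + \left(-5 + z\right) \left(0 + x\right)} = \frac{9}{-7 + \left(-5 + z\right) x} = \frac{9}{-7 + x \left(-5 + z\right)}$)
$N{\left(T \right)} = 6 \sqrt{T}$
$k{\left(o,J \right)} = - \frac{9}{7}$ ($k{\left(o,J \right)} = \frac{9}{-7 - 5 J + J 5} = \frac{9}{-7 - 5 J + 5 J} = \frac{9}{-7} = 9 \left(- \frac{1}{7}\right) = - \frac{9}{7}$)
$s = -108$ ($s = \left(-12\right) 9 = -108$)
$s k{\left(N{\left(-5 \right)},-21 \right)} = \left(-108\right) \left(- \frac{9}{7}\right) = \frac{972}{7}$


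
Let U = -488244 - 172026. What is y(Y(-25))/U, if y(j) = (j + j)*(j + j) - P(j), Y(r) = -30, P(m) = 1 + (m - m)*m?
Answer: -3599/660270 ≈ -0.0054508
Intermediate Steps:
P(m) = 1 (P(m) = 1 + 0*m = 1 + 0 = 1)
y(j) = -1 + 4*j² (y(j) = (j + j)*(j + j) - 1*1 = (2*j)*(2*j) - 1 = 4*j² - 1 = -1 + 4*j²)
U = -660270
y(Y(-25))/U = (-1 + 4*(-30)²)/(-660270) = (-1 + 4*900)*(-1/660270) = (-1 + 3600)*(-1/660270) = 3599*(-1/660270) = -3599/660270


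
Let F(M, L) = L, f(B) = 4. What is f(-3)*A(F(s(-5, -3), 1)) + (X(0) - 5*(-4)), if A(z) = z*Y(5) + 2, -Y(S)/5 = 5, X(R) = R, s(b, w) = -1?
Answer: -72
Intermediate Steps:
Y(S) = -25 (Y(S) = -5*5 = -25)
A(z) = 2 - 25*z (A(z) = z*(-25) + 2 = -25*z + 2 = 2 - 25*z)
f(-3)*A(F(s(-5, -3), 1)) + (X(0) - 5*(-4)) = 4*(2 - 25*1) + (0 - 5*(-4)) = 4*(2 - 25) + (0 + 20) = 4*(-23) + 20 = -92 + 20 = -72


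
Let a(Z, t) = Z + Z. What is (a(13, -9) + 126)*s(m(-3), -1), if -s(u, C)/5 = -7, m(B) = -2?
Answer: 5320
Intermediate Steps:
a(Z, t) = 2*Z
s(u, C) = 35 (s(u, C) = -5*(-7) = 35)
(a(13, -9) + 126)*s(m(-3), -1) = (2*13 + 126)*35 = (26 + 126)*35 = 152*35 = 5320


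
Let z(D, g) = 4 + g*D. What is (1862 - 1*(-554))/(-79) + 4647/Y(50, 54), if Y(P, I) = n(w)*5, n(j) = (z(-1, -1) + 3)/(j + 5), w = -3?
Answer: 318793/1580 ≈ 201.77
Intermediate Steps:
z(D, g) = 4 + D*g
n(j) = 8/(5 + j) (n(j) = ((4 - 1*(-1)) + 3)/(j + 5) = ((4 + 1) + 3)/(5 + j) = (5 + 3)/(5 + j) = 8/(5 + j))
Y(P, I) = 20 (Y(P, I) = (8/(5 - 3))*5 = (8/2)*5 = (8*(½))*5 = 4*5 = 20)
(1862 - 1*(-554))/(-79) + 4647/Y(50, 54) = (1862 - 1*(-554))/(-79) + 4647/20 = (1862 + 554)*(-1/79) + 4647*(1/20) = 2416*(-1/79) + 4647/20 = -2416/79 + 4647/20 = 318793/1580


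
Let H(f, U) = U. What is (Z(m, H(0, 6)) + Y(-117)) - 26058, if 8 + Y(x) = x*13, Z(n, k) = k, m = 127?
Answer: -27581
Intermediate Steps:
Y(x) = -8 + 13*x (Y(x) = -8 + x*13 = -8 + 13*x)
(Z(m, H(0, 6)) + Y(-117)) - 26058 = (6 + (-8 + 13*(-117))) - 26058 = (6 + (-8 - 1521)) - 26058 = (6 - 1529) - 26058 = -1523 - 26058 = -27581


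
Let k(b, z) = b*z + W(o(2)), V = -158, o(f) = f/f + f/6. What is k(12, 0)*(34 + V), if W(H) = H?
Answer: -496/3 ≈ -165.33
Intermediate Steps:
o(f) = 1 + f/6 (o(f) = 1 + f*(1/6) = 1 + f/6)
k(b, z) = 4/3 + b*z (k(b, z) = b*z + (1 + (1/6)*2) = b*z + (1 + 1/3) = b*z + 4/3 = 4/3 + b*z)
k(12, 0)*(34 + V) = (4/3 + 12*0)*(34 - 158) = (4/3 + 0)*(-124) = (4/3)*(-124) = -496/3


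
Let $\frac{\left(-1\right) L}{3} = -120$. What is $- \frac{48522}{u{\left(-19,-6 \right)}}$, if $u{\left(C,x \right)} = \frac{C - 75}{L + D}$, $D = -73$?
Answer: $\frac{6962907}{47} \approx 1.4815 \cdot 10^{5}$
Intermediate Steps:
$L = 360$ ($L = \left(-3\right) \left(-120\right) = 360$)
$u{\left(C,x \right)} = - \frac{75}{287} + \frac{C}{287}$ ($u{\left(C,x \right)} = \frac{C - 75}{360 - 73} = \frac{-75 + C}{287} = \left(-75 + C\right) \frac{1}{287} = - \frac{75}{287} + \frac{C}{287}$)
$- \frac{48522}{u{\left(-19,-6 \right)}} = - \frac{48522}{- \frac{75}{287} + \frac{1}{287} \left(-19\right)} = - \frac{48522}{- \frac{75}{287} - \frac{19}{287}} = - \frac{48522}{- \frac{94}{287}} = \left(-48522\right) \left(- \frac{287}{94}\right) = \frac{6962907}{47}$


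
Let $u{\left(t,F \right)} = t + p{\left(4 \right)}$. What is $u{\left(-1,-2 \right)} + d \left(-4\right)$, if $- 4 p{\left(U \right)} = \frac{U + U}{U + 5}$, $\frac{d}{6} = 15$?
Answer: $- \frac{3251}{9} \approx -361.22$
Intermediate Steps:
$d = 90$ ($d = 6 \cdot 15 = 90$)
$p{\left(U \right)} = - \frac{U}{2 \left(5 + U\right)}$ ($p{\left(U \right)} = - \frac{\left(U + U\right) \frac{1}{U + 5}}{4} = - \frac{2 U \frac{1}{5 + U}}{4} = - \frac{U}{2 \left(5 + U\right)}$)
$u{\left(t,F \right)} = - \frac{2}{9} + t$ ($u{\left(t,F \right)} = t - \frac{4}{10 + 2 \cdot 4} = t - \frac{4}{10 + 8} = t - \frac{4}{18} = t - 4 \cdot \frac{1}{18} = t - \frac{2}{9} = - \frac{2}{9} + t$)
$u{\left(-1,-2 \right)} + d \left(-4\right) = \left(- \frac{2}{9} - 1\right) + 90 \left(-4\right) = - \frac{11}{9} - 360 = - \frac{3251}{9}$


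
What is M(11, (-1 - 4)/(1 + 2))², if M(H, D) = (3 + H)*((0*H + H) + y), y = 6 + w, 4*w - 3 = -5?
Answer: 53361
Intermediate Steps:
w = -½ (w = ¾ + (¼)*(-5) = ¾ - 5/4 = -½ ≈ -0.50000)
y = 11/2 (y = 6 - ½ = 11/2 ≈ 5.5000)
M(H, D) = (3 + H)*(11/2 + H) (M(H, D) = (3 + H)*((0*H + H) + 11/2) = (3 + H)*((0 + H) + 11/2) = (3 + H)*(H + 11/2) = (3 + H)*(11/2 + H))
M(11, (-1 - 4)/(1 + 2))² = (33/2 + 11² + (17/2)*11)² = (33/2 + 121 + 187/2)² = 231² = 53361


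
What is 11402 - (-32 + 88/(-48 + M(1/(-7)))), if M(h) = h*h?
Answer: 26885646/2351 ≈ 11436.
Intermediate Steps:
M(h) = h²
11402 - (-32 + 88/(-48 + M(1/(-7)))) = 11402 - (-32 + 88/(-48 + (1/(-7))²)) = 11402 - (-32 + 88/(-48 + (-⅐)²)) = 11402 - (-32 + 88/(-48 + 1/49)) = 11402 - (-32 + 88/(-2351/49)) = 11402 - (-32 + 88*(-49/2351)) = 11402 - (-32 - 4312/2351) = 11402 - 1*(-79544/2351) = 11402 + 79544/2351 = 26885646/2351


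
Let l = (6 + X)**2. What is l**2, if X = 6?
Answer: 20736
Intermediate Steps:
l = 144 (l = (6 + 6)**2 = 12**2 = 144)
l**2 = 144**2 = 20736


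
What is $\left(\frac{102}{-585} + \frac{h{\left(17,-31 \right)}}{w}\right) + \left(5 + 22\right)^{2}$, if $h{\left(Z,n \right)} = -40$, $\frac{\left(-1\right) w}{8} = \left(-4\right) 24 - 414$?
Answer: $\frac{1610683}{2210} \approx 728.82$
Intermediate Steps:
$w = 4080$ ($w = - 8 \left(\left(-4\right) 24 - 414\right) = - 8 \left(-96 - 414\right) = \left(-8\right) \left(-510\right) = 4080$)
$\left(\frac{102}{-585} + \frac{h{\left(17,-31 \right)}}{w}\right) + \left(5 + 22\right)^{2} = \left(\frac{102}{-585} - \frac{40}{4080}\right) + \left(5 + 22\right)^{2} = \left(102 \left(- \frac{1}{585}\right) - \frac{1}{102}\right) + 27^{2} = \left(- \frac{34}{195} - \frac{1}{102}\right) + 729 = - \frac{407}{2210} + 729 = \frac{1610683}{2210}$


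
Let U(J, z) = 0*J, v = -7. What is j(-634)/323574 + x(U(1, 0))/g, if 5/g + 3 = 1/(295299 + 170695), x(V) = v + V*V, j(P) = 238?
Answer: 1583503330759/376958856390 ≈ 4.2007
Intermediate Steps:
U(J, z) = 0
x(V) = -7 + V² (x(V) = -7 + V*V = -7 + V²)
g = -2329970/1397981 (g = 5/(-3 + 1/(295299 + 170695)) = 5/(-3 + 1/465994) = 5/(-1397981/465994) = 5*(-465994/1397981) = -2329970/1397981 ≈ -1.6667)
j(-634)/323574 + x(U(1, 0))/g = 238/323574 + (-7 + 0²)/(-2329970/1397981) = 238*(1/323574) + (-7 + 0)*(-1397981/2329970) = 119/161787 - 7*(-1397981/2329970) = 119/161787 + 9785867/2329970 = 1583503330759/376958856390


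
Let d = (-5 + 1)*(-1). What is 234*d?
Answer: 936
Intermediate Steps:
d = 4 (d = -4*(-1) = 4)
234*d = 234*4 = 936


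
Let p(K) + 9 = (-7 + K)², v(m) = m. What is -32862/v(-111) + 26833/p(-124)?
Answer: 188875829/634624 ≈ 297.62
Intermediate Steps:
p(K) = -9 + (-7 + K)²
-32862/v(-111) + 26833/p(-124) = -32862/(-111) + 26833/(-9 + (-7 - 124)²) = -32862*(-1/111) + 26833/(-9 + (-131)²) = 10954/37 + 26833/(-9 + 17161) = 10954/37 + 26833/17152 = 188875829/634624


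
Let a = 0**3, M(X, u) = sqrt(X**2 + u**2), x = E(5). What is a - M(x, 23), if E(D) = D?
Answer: -sqrt(554) ≈ -23.537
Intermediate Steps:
x = 5
a = 0
a - M(x, 23) = 0 - sqrt(5**2 + 23**2) = 0 - sqrt(25 + 529) = 0 - sqrt(554) = -sqrt(554)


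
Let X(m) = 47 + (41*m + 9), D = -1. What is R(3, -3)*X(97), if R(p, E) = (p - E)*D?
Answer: -24198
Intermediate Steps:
X(m) = 56 + 41*m (X(m) = 47 + (9 + 41*m) = 56 + 41*m)
R(p, E) = E - p (R(p, E) = (p - E)*(-1) = E - p)
R(3, -3)*X(97) = (-3 - 1*3)*(56 + 41*97) = (-3 - 3)*(56 + 3977) = -6*4033 = -24198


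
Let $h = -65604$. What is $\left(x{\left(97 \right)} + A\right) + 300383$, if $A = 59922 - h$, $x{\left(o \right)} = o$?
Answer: $426006$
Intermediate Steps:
$A = 125526$ ($A = 59922 - -65604 = 59922 + 65604 = 125526$)
$\left(x{\left(97 \right)} + A\right) + 300383 = \left(97 + 125526\right) + 300383 = 125623 + 300383 = 426006$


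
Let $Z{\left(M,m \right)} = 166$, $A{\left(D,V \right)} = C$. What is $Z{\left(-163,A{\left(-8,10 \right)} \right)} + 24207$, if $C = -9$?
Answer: $24373$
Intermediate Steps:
$A{\left(D,V \right)} = -9$
$Z{\left(-163,A{\left(-8,10 \right)} \right)} + 24207 = 166 + 24207 = 24373$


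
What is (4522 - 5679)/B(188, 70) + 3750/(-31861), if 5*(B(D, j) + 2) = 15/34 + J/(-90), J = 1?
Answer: 140974198275/233254381 ≈ 604.38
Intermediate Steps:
B(D, j) = -7321/3825 (B(D, j) = -2 + (15/34 + 1/(-90))/5 = -2 + (15*(1/34) + 1*(-1/90))/5 = -2 + (15/34 - 1/90)/5 = -2 + (⅕)*(329/765) = -2 + 329/3825 = -7321/3825)
(4522 - 5679)/B(188, 70) + 3750/(-31861) = (4522 - 5679)/(-7321/3825) + 3750/(-31861) = -1157*(-3825/7321) + 3750*(-1/31861) = 4425525/7321 - 3750/31861 = 140974198275/233254381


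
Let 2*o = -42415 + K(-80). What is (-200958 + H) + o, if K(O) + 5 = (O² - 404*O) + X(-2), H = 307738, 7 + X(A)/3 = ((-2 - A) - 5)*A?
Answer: 209869/2 ≈ 1.0493e+5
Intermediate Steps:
X(A) = -21 + 3*A*(-7 - A) (X(A) = -21 + 3*(((-2 - A) - 5)*A) = -21 + 3*((-7 - A)*A) = -21 + 3*(A*(-7 - A)) = -21 + 3*A*(-7 - A))
K(O) = 4 + O² - 404*O (K(O) = -5 + ((O² - 404*O) + (-21 - 21*(-2) - 3*(-2)²)) = -5 + ((O² - 404*O) + (-21 + 42 - 3*4)) = -5 + ((O² - 404*O) + (-21 + 42 - 12)) = -5 + ((O² - 404*O) + 9) = -5 + (9 + O² - 404*O) = 4 + O² - 404*O)
o = -3691/2 (o = (-42415 + (4 + (-80)² - 404*(-80)))/2 = (-42415 + (4 + 6400 + 32320))/2 = (-42415 + 38724)/2 = (½)*(-3691) = -3691/2 ≈ -1845.5)
(-200958 + H) + o = (-200958 + 307738) - 3691/2 = 106780 - 3691/2 = 209869/2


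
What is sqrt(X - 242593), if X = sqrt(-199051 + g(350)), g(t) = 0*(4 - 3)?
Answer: sqrt(-242593 + I*sqrt(199051)) ≈ 0.453 + 492.54*I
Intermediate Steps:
g(t) = 0 (g(t) = 0*1 = 0)
X = I*sqrt(199051) (X = sqrt(-199051 + 0) = sqrt(-199051) = I*sqrt(199051) ≈ 446.15*I)
sqrt(X - 242593) = sqrt(I*sqrt(199051) - 242593) = sqrt(-242593 + I*sqrt(199051))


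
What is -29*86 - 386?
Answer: -2880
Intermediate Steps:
-29*86 - 386 = -2494 - 386 = -2880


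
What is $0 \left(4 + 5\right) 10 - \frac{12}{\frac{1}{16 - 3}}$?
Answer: $-156$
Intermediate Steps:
$0 \left(4 + 5\right) 10 - \frac{12}{\frac{1}{16 - 3}} = 0 \cdot 9 \cdot 10 - \frac{12}{\frac{1}{13}} = 0 \cdot 10 - 12 \frac{1}{\frac{1}{13}} = 0 - 156 = -156$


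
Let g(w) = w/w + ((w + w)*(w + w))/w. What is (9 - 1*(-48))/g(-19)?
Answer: -19/25 ≈ -0.76000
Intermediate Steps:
g(w) = 1 + 4*w (g(w) = 1 + ((2*w)*(2*w))/w = 1 + (4*w²)/w = 1 + 4*w)
(9 - 1*(-48))/g(-19) = (9 - 1*(-48))/(1 + 4*(-19)) = (9 + 48)/(1 - 76) = 57/(-75) = 57*(-1/75) = -19/25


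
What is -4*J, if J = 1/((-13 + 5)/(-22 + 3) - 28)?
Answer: 19/131 ≈ 0.14504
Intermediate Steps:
J = -19/524 (J = 1/(-8/(-19) - 28) = 1/(-8*(-1/19) - 28) = 1/(8/19 - 28) = 1/(-524/19) = -19/524 ≈ -0.036260)
-4*J = -4*(-19/524) = 19/131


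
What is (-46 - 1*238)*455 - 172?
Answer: -129392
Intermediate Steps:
(-46 - 1*238)*455 - 172 = (-46 - 238)*455 - 172 = -284*455 - 172 = -129220 - 172 = -129392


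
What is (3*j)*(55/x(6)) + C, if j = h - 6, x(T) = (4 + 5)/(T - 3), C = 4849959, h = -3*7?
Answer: 4848474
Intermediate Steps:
h = -21
x(T) = 9/(-3 + T)
j = -27 (j = -21 - 6 = -27)
(3*j)*(55/x(6)) + C = (3*(-27))*(55/((9/(-3 + 6)))) + 4849959 = -4455/(9/3) + 4849959 = -4455/(9*(⅓)) + 4849959 = -4455/3 + 4849959 = -81*55/3 + 4849959 = -1485 + 4849959 = 4848474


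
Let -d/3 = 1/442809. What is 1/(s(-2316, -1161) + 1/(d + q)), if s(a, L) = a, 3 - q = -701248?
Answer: -103506751352/239721635983629 ≈ -0.00043178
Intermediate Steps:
q = 701251 (q = 3 - 1*(-701248) = 3 + 701248 = 701251)
d = -1/147603 (d = -3/442809 = -3*1/442809 = -1/147603 ≈ -6.7749e-6)
1/(s(-2316, -1161) + 1/(d + q)) = 1/(-2316 + 1/(-1/147603 + 701251)) = 1/(-2316 + 1/(103506751352/147603)) = 1/(-2316 + 147603/103506751352) = 1/(-239721635983629/103506751352) = -103506751352/239721635983629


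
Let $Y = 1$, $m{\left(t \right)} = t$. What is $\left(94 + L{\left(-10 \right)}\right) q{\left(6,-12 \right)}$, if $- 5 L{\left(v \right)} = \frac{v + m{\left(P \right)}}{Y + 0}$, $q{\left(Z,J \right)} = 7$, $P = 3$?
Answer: $\frac{3339}{5} \approx 667.8$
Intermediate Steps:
$L{\left(v \right)} = - \frac{3}{5} - \frac{v}{5}$ ($L{\left(v \right)} = - \frac{\left(v + 3\right) \frac{1}{1 + 0}}{5} = - \frac{\left(3 + v\right) 1^{-1}}{5} = - \frac{\left(3 + v\right) 1}{5} = - \frac{3 + v}{5} = - \frac{3}{5} - \frac{v}{5}$)
$\left(94 + L{\left(-10 \right)}\right) q{\left(6,-12 \right)} = \left(94 - - \frac{7}{5}\right) 7 = \left(94 + \left(- \frac{3}{5} + 2\right)\right) 7 = \left(94 + \frac{7}{5}\right) 7 = \frac{477}{5} \cdot 7 = \frac{3339}{5}$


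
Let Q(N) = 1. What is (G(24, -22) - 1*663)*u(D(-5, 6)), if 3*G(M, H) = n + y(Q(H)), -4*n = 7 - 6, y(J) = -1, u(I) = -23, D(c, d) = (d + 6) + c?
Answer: 183103/12 ≈ 15259.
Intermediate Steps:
D(c, d) = 6 + c + d (D(c, d) = (6 + d) + c = 6 + c + d)
n = -1/4 (n = -(7 - 6)/4 = -1/4*1 = -1/4 ≈ -0.25000)
G(M, H) = -5/12 (G(M, H) = (-1/4 - 1)/3 = (1/3)*(-5/4) = -5/12)
(G(24, -22) - 1*663)*u(D(-5, 6)) = (-5/12 - 1*663)*(-23) = (-5/12 - 663)*(-23) = -7961/12*(-23) = 183103/12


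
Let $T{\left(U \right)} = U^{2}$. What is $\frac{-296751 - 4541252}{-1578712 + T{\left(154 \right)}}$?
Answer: $\frac{4838003}{1554996} \approx 3.1113$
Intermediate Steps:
$\frac{-296751 - 4541252}{-1578712 + T{\left(154 \right)}} = \frac{-296751 - 4541252}{-1578712 + 154^{2}} = - \frac{4838003}{-1578712 + 23716} = - \frac{4838003}{-1554996} = \left(-4838003\right) \left(- \frac{1}{1554996}\right) = \frac{4838003}{1554996}$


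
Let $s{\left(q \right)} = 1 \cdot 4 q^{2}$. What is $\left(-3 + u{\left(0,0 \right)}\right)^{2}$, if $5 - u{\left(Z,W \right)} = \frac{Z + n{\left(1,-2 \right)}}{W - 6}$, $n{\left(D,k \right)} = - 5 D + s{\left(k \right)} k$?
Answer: $\frac{625}{36} \approx 17.361$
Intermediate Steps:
$s{\left(q \right)} = 4 q^{2}$
$n{\left(D,k \right)} = - 5 D + 4 k^{3}$ ($n{\left(D,k \right)} = - 5 D + 4 k^{2} k = - 5 D + 4 k^{3}$)
$u{\left(Z,W \right)} = 5 - \frac{-37 + Z}{-6 + W}$ ($u{\left(Z,W \right)} = 5 - \frac{Z + \left(\left(-5\right) 1 + 4 \left(-2\right)^{3}\right)}{W - 6} = 5 - \frac{Z + \left(-5 + 4 \left(-8\right)\right)}{-6 + W} = 5 - \frac{Z - 37}{-6 + W} = 5 - \frac{-37 + Z}{-6 + W}$)
$\left(-3 + u{\left(0,0 \right)}\right)^{2} = \left(-3 + \frac{7 - 0 + 5 \cdot 0}{-6 + 0}\right)^{2} = \left(-3 + \frac{7 + 0 + 0}{-6}\right)^{2} = \left(-3 - \frac{7}{6}\right)^{2} = \left(- \frac{25}{6}\right)^{2} = \frac{625}{36}$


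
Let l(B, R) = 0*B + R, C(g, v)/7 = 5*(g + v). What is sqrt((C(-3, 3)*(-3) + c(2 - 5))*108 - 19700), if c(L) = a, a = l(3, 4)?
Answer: 2*I*sqrt(4817) ≈ 138.81*I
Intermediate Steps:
C(g, v) = 35*g + 35*v (C(g, v) = 7*(5*(g + v)) = 7*(5*g + 5*v) = 35*g + 35*v)
l(B, R) = R (l(B, R) = 0 + R = R)
a = 4
c(L) = 4
sqrt((C(-3, 3)*(-3) + c(2 - 5))*108 - 19700) = sqrt(((35*(-3) + 35*3)*(-3) + 4)*108 - 19700) = sqrt(((-105 + 105)*(-3) + 4)*108 - 19700) = sqrt((0*(-3) + 4)*108 - 19700) = sqrt((0 + 4)*108 - 19700) = sqrt(4*108 - 19700) = sqrt(432 - 19700) = sqrt(-19268) = 2*I*sqrt(4817)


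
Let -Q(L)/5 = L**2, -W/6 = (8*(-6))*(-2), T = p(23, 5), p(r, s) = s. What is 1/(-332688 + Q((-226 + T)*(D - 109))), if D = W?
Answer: -1/114587423813 ≈ -8.7270e-12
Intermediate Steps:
T = 5
W = -576 (W = -6*8*(-6)*(-2) = -(-288)*(-2) = -6*96 = -576)
D = -576
Q(L) = -5*L**2
1/(-332688 + Q((-226 + T)*(D - 109))) = 1/(-332688 - 5*(-576 - 109)**2*(-226 + 5)**2) = 1/(-332688 - 5*(-221*(-685))**2) = 1/(-332688 - 5*151385**2) = 1/(-332688 - 5*22917418225) = 1/(-332688 - 114587091125) = 1/(-114587423813) = -1/114587423813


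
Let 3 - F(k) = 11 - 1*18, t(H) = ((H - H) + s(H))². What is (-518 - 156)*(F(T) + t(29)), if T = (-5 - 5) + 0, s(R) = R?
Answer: -573574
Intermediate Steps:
t(H) = H² (t(H) = ((H - H) + H)² = (0 + H)² = H²)
T = -10 (T = -10 + 0 = -10)
F(k) = 10 (F(k) = 3 - (11 - 1*18) = 3 - (11 - 18) = 3 - 1*(-7) = 3 + 7 = 10)
(-518 - 156)*(F(T) + t(29)) = (-518 - 156)*(10 + 29²) = -674*(10 + 841) = -674*851 = -573574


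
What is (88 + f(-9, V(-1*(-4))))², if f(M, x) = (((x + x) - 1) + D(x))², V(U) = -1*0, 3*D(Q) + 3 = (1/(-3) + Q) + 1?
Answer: 54523456/6561 ≈ 8310.2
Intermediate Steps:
D(Q) = -7/9 + Q/3 (D(Q) = -1 + ((1/(-3) + Q) + 1)/3 = -1 + ((-⅓ + Q) + 1)/3 = -1 + (⅔ + Q)/3 = -1 + (2/9 + Q/3) = -7/9 + Q/3)
V(U) = 0
f(M, x) = (-16/9 + 7*x/3)² (f(M, x) = (((x + x) - 1) + (-7/9 + x/3))² = ((2*x - 1) + (-7/9 + x/3))² = ((-1 + 2*x) + (-7/9 + x/3))² = (-16/9 + 7*x/3)²)
(88 + f(-9, V(-1*(-4))))² = (88 + (-16 + 21*0)²/81)² = (88 + (-16 + 0)²/81)² = (88 + (1/81)*(-16)²)² = (88 + (1/81)*256)² = (88 + 256/81)² = (7384/81)² = 54523456/6561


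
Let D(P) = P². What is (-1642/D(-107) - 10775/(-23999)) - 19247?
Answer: -5288309356480/274764551 ≈ -19247.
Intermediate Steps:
(-1642/D(-107) - 10775/(-23999)) - 19247 = (-1642/((-107)²) - 10775/(-23999)) - 19247 = (-1642/11449 - 10775*(-1/23999)) - 19247 = (-1642*1/11449 + 10775/23999) - 19247 = (-1642/11449 + 10775/23999) - 19247 = 83956617/274764551 - 19247 = -5288309356480/274764551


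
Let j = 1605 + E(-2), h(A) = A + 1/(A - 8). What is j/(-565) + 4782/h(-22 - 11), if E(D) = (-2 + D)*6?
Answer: -56457852/382505 ≈ -147.60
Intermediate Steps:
E(D) = -12 + 6*D
h(A) = A + 1/(-8 + A)
j = 1581 (j = 1605 + (-12 + 6*(-2)) = 1605 + (-12 - 12) = 1605 - 24 = 1581)
j/(-565) + 4782/h(-22 - 11) = 1581/(-565) + 4782/(((1 + (-22 - 11)² - 8*(-22 - 11))/(-8 + (-22 - 11)))) = 1581*(-1/565) + 4782/(((1 + (-33)² - 8*(-33))/(-8 - 33))) = -1581/565 + 4782/(((1 + 1089 + 264)/(-41))) = -1581/565 + 4782/((-1/41*1354)) = -1581/565 + 4782/(-1354/41) = -1581/565 + 4782*(-41/1354) = -1581/565 - 98031/677 = -56457852/382505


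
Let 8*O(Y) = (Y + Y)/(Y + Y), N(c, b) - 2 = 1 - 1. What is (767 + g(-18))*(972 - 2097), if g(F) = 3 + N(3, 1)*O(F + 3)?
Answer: -3466125/4 ≈ -8.6653e+5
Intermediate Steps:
N(c, b) = 2 (N(c, b) = 2 + (1 - 1) = 2 + 0 = 2)
O(Y) = ⅛ (O(Y) = ((Y + Y)/(Y + Y))/8 = ((2*Y)/((2*Y)))/8 = ((2*Y)*(1/(2*Y)))/8 = (⅛)*1 = ⅛)
g(F) = 13/4 (g(F) = 3 + 2*(⅛) = 3 + ¼ = 13/4)
(767 + g(-18))*(972 - 2097) = (767 + 13/4)*(972 - 2097) = (3081/4)*(-1125) = -3466125/4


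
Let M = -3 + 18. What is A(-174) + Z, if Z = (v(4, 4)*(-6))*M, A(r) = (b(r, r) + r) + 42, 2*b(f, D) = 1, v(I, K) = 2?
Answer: -623/2 ≈ -311.50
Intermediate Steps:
b(f, D) = ½ (b(f, D) = (½)*1 = ½)
M = 15
A(r) = 85/2 + r (A(r) = (½ + r) + 42 = 85/2 + r)
Z = -180 (Z = (2*(-6))*15 = -12*15 = -180)
A(-174) + Z = (85/2 - 174) - 180 = -263/2 - 180 = -623/2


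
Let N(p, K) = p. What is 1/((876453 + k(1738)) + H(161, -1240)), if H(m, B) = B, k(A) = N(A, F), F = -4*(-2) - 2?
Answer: 1/876951 ≈ 1.1403e-6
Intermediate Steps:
F = 6 (F = 8 - 2 = 6)
k(A) = A
1/((876453 + k(1738)) + H(161, -1240)) = 1/((876453 + 1738) - 1240) = 1/(878191 - 1240) = 1/876951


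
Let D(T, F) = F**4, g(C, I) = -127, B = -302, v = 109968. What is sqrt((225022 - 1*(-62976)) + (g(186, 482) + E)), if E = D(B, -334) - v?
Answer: sqrt(12444919039) ≈ 1.1156e+5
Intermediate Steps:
E = 12444631168 (E = (-334)**4 - 1*109968 = 12444741136 - 109968 = 12444631168)
sqrt((225022 - 1*(-62976)) + (g(186, 482) + E)) = sqrt((225022 - 1*(-62976)) + (-127 + 12444631168)) = sqrt((225022 + 62976) + 12444631041) = sqrt(287998 + 12444631041) = sqrt(12444919039)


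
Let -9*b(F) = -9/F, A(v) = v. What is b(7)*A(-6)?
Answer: -6/7 ≈ -0.85714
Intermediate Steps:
b(F) = 1/F (b(F) = -(-1)/F = 1/F)
b(7)*A(-6) = -6/7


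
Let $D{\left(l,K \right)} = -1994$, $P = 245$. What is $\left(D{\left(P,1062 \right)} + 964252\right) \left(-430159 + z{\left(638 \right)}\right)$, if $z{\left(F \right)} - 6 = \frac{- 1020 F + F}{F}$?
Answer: $-414898706376$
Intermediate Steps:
$z{\left(F \right)} = -1013$ ($z{\left(F \right)} = 6 + \frac{- 1020 F + F}{F} = 6 + \frac{\left(-1019\right) F}{F} = 6 - 1019 = -1013$)
$\left(D{\left(P,1062 \right)} + 964252\right) \left(-430159 + z{\left(638 \right)}\right) = \left(-1994 + 964252\right) \left(-430159 - 1013\right) = 962258 \left(-431172\right) = -414898706376$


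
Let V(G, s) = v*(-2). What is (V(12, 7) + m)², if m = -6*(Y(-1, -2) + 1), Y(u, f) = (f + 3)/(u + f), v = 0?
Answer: 16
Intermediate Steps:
Y(u, f) = (3 + f)/(f + u)
V(G, s) = 0 (V(G, s) = 0*(-2) = 0)
m = -4 (m = -6*((3 - 2)/(-2 - 1) + 1) = -6*(1/(-3) + 1) = -6*(-⅓*1 + 1) = -6*(-⅓ + 1) = -6*⅔ = -4)
(V(12, 7) + m)² = (0 - 4)² = (-4)² = 16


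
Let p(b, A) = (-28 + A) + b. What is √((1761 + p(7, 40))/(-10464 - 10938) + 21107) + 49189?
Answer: 49189 + √268553624113/3567 ≈ 49334.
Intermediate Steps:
p(b, A) = -28 + A + b
√((1761 + p(7, 40))/(-10464 - 10938) + 21107) + 49189 = √((1761 + (-28 + 40 + 7))/(-10464 - 10938) + 21107) + 49189 = √((1761 + 19)/(-21402) + 21107) + 49189 = √(1780*(-1/21402) + 21107) + 49189 = √(-890/10701 + 21107) + 49189 = √(225865117/10701) + 49189 = √268553624113/3567 + 49189 = 49189 + √268553624113/3567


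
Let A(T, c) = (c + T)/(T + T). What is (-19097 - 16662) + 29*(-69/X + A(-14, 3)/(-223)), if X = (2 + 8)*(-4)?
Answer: -2229671589/62440 ≈ -35709.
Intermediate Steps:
A(T, c) = (T + c)/(2*T) (A(T, c) = (T + c)/((2*T)) = (T + c)*(1/(2*T)) = (T + c)/(2*T))
X = -40 (X = 10*(-4) = -40)
(-19097 - 16662) + 29*(-69/X + A(-14, 3)/(-223)) = (-19097 - 16662) + 29*(-69/(-40) + ((½)*(-14 + 3)/(-14))/(-223)) = -35759 + 29*(-69*(-1/40) + ((½)*(-1/14)*(-11))*(-1/223)) = -35759 + 29*(69/40 + (11/28)*(-1/223)) = -35759 + 29*(69/40 - 11/6244) = -35759 + 29*(107599/62440) = -35759 + 3120371/62440 = -2229671589/62440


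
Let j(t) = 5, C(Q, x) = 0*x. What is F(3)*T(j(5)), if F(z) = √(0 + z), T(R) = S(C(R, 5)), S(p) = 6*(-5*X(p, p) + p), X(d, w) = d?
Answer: 0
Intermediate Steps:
C(Q, x) = 0
S(p) = -24*p (S(p) = 6*(-5*p + p) = 6*(-4*p) = -24*p)
T(R) = 0 (T(R) = -24*0 = 0)
F(z) = √z
F(3)*T(j(5)) = √3*0 = 0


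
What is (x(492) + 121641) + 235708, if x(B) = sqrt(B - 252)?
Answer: 357349 + 4*sqrt(15) ≈ 3.5736e+5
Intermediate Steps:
x(B) = sqrt(-252 + B)
(x(492) + 121641) + 235708 = (sqrt(-252 + 492) + 121641) + 235708 = (sqrt(240) + 121641) + 235708 = (4*sqrt(15) + 121641) + 235708 = (121641 + 4*sqrt(15)) + 235708 = 357349 + 4*sqrt(15)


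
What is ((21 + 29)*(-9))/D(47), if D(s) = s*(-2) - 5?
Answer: 50/11 ≈ 4.5455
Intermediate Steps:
D(s) = -5 - 2*s (D(s) = -2*s - 5 = -5 - 2*s)
((21 + 29)*(-9))/D(47) = ((21 + 29)*(-9))/(-5 - 2*47) = (50*(-9))/(-5 - 94) = -450/(-99) = -450*(-1/99) = 50/11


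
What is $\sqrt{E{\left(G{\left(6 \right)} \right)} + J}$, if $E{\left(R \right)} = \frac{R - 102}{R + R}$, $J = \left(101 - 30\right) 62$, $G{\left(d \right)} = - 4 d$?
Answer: $\frac{\sqrt{70474}}{4} \approx 66.367$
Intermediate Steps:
$J = 4402$ ($J = 71 \cdot 62 = 4402$)
$E{\left(R \right)} = \frac{-102 + R}{2 R}$
$\sqrt{E{\left(G{\left(6 \right)} \right)} + J} = \sqrt{\frac{-102 - 24}{2 \left(\left(-4\right) 6\right)} + 4402} = \sqrt{\frac{-102 - 24}{2 \left(-24\right)} + 4402} = \sqrt{\frac{1}{2} \left(- \frac{1}{24}\right) \left(-126\right) + 4402} = \sqrt{\frac{21}{8} + 4402} = \sqrt{\frac{35237}{8}} = \frac{\sqrt{70474}}{4}$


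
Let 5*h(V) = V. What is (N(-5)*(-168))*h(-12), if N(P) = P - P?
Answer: 0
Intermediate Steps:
N(P) = 0
h(V) = V/5
(N(-5)*(-168))*h(-12) = (0*(-168))*((⅕)*(-12)) = 0*(-12/5) = 0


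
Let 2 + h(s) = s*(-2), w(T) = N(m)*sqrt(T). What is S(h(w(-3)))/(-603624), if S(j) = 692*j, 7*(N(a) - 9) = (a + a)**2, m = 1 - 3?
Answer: 173/75453 + 13667*I*sqrt(3)/528171 ≈ 0.0022928 + 0.044819*I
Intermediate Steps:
m = -2
N(a) = 9 + 4*a**2/7 (N(a) = 9 + (a + a)**2/7 = 9 + (2*a)**2/7 = 9 + (4*a**2)/7 = 9 + 4*a**2/7)
w(T) = 79*sqrt(T)/7 (w(T) = (9 + (4/7)*(-2)**2)*sqrt(T) = (9 + (4/7)*4)*sqrt(T) = (9 + 16/7)*sqrt(T) = 79*sqrt(T)/7)
h(s) = -2 - 2*s (h(s) = -2 + s*(-2) = -2 - 2*s)
S(h(w(-3)))/(-603624) = (692*(-2 - 158*sqrt(-3)/7))/(-603624) = (692*(-2 - 158*I*sqrt(3)/7))*(-1/603624) = (-1384 - 109336*I*sqrt(3)/7)*(-1/603624) = 173/75453 + 13667*I*sqrt(3)/528171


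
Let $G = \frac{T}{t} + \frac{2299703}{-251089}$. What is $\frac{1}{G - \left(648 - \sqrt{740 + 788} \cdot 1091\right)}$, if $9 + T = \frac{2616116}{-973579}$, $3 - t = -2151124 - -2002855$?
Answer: $\frac{863349252291052819537305013839344496}{2388832954688057418649810896425737563519023} + \frac{2866624491214012746403196508761261568 \sqrt{382}}{2388832954688057418649810896425737563519023} \approx 2.3815 \cdot 10^{-5}$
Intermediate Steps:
$t = 148272$ ($t = 3 - \left(-2151124 - -2002855\right) = 3 - \left(-2151124 + 2002855\right) = 3 - -148269 = 3 + 148269 = 148272$)
$T = - \frac{11378327}{973579}$ ($T = -9 + \frac{2616116}{-973579} = -9 + 2616116 \left(- \frac{1}{973579}\right) = -9 - \frac{2616116}{973579} = - \frac{11378327}{973579} \approx -11.687$)
$G = - \frac{331975346307018167}{36245828428476432}$ ($G = - \frac{11378327}{973579 \cdot 148272} + \frac{2299703}{-251089} = \left(- \frac{11378327}{973579}\right) \frac{1}{148272} + 2299703 \left(- \frac{1}{251089}\right) = - \frac{11378327}{144354505488} - \frac{2299703}{251089} = - \frac{331975346307018167}{36245828428476432} \approx -9.159$)
$\frac{1}{G - \left(648 - \sqrt{740 + 788} \cdot 1091\right)} = \frac{1}{- \frac{331975346307018167}{36245828428476432} - \left(648 - \sqrt{740 + 788} \cdot 1091\right)} = \frac{1}{- \frac{331975346307018167}{36245828428476432} - \left(648 - \sqrt{1528} \cdot 1091\right)} = \frac{1}{- \frac{331975346307018167}{36245828428476432} - \left(648 - 2 \sqrt{382} \cdot 1091\right)} = \frac{1}{- \frac{331975346307018167}{36245828428476432} - \left(648 - 2182 \sqrt{382}\right)} = \frac{1}{- \frac{23819272167959746103}{36245828428476432} + 2182 \sqrt{382}}$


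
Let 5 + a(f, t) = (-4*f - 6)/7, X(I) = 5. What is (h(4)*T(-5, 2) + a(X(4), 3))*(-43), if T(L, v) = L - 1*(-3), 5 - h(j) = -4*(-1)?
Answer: 3225/7 ≈ 460.71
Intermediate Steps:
h(j) = 1 (h(j) = 5 - (-4)*(-1) = 5 - 1*4 = 5 - 4 = 1)
T(L, v) = 3 + L (T(L, v) = L + 3 = 3 + L)
a(f, t) = -41/7 - 4*f/7 (a(f, t) = -5 + (-4*f - 6)/7 = -5 + (-6 - 4*f)*(1/7) = -5 + (-6/7 - 4*f/7) = -41/7 - 4*f/7)
(h(4)*T(-5, 2) + a(X(4), 3))*(-43) = (1*(3 - 5) + (-41/7 - 4/7*5))*(-43) = (1*(-2) + (-41/7 - 20/7))*(-43) = (-2 - 61/7)*(-43) = -75/7*(-43) = 3225/7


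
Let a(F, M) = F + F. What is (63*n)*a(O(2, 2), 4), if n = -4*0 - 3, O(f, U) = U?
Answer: -756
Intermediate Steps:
a(F, M) = 2*F
n = -3 (n = 0 - 3 = -3)
(63*n)*a(O(2, 2), 4) = (63*(-3))*(2*2) = -189*4 = -756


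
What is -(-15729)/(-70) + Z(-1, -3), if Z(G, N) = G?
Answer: -2257/10 ≈ -225.70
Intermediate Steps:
-(-15729)/(-70) + Z(-1, -3) = -(-15729)/(-70) - 1 = -(-15729)*(-1)/70 - 1 = -147*107/70 - 1 = -2247/10 - 1 = -2257/10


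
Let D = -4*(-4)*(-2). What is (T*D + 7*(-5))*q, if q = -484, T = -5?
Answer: -60500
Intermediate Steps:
D = -32 (D = 16*(-2) = -32)
(T*D + 7*(-5))*q = (-5*(-32) + 7*(-5))*(-484) = (160 - 35)*(-484) = 125*(-484) = -60500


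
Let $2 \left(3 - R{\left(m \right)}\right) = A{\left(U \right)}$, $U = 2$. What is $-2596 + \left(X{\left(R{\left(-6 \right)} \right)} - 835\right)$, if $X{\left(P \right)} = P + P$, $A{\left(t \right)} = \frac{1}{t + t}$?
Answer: $- \frac{13701}{4} \approx -3425.3$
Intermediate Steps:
$A{\left(t \right)} = \frac{1}{2 t}$
$R{\left(m \right)} = \frac{23}{8}$ ($R{\left(m \right)} = 3 - \frac{\frac{1}{2} \cdot \frac{1}{2}}{2} = 3 - \frac{1}{8} = \frac{23}{8}$)
$X{\left(P \right)} = 2 P$
$-2596 + \left(X{\left(R{\left(-6 \right)} \right)} - 835\right) = -2596 + \left(2 \cdot \frac{23}{8} - 835\right) = -2596 + \left(\frac{23}{4} - 835\right) = -2596 - \frac{3317}{4} = - \frac{13701}{4}$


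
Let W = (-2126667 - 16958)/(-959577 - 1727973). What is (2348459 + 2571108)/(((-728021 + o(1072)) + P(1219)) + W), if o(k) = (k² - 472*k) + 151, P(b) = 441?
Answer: -528863291634/9054700213 ≈ -58.408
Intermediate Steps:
o(k) = 151 + k² - 472*k
W = 85745/107502 (W = -2143625/(-2687550) = -2143625*(-1/2687550) = 85745/107502 ≈ 0.79761)
(2348459 + 2571108)/(((-728021 + o(1072)) + P(1219)) + W) = (2348459 + 2571108)/(((-728021 + (151 + 1072² - 472*1072)) + 441) + 85745/107502) = 4919567/(((-728021 + (151 + 1149184 - 505984)) + 441) + 85745/107502) = 4919567/(((-728021 + 643351) + 441) + 85745/107502) = 4919567/((-84670 + 441) + 85745/107502) = 4919567/(-84229 + 85745/107502) = 4919567/(-9054700213/107502) = 4919567*(-107502/9054700213) = -528863291634/9054700213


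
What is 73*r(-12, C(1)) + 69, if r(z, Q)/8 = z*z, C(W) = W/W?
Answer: 84165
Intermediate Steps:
C(W) = 1
r(z, Q) = 8*z² (r(z, Q) = 8*(z*z) = 8*z²)
73*r(-12, C(1)) + 69 = 73*(8*(-12)²) + 69 = 73*(8*144) + 69 = 73*1152 + 69 = 84096 + 69 = 84165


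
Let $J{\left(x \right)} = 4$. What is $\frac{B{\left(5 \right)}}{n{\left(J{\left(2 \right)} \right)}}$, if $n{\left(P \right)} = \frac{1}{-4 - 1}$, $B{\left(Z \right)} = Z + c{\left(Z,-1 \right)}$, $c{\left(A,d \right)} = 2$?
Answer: $-35$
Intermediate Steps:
$B{\left(Z \right)} = 2 + Z$ ($B{\left(Z \right)} = Z + 2 = 2 + Z$)
$n{\left(P \right)} = - \frac{1}{5}$ ($n{\left(P \right)} = \frac{1}{-5} = - \frac{1}{5}$)
$\frac{B{\left(5 \right)}}{n{\left(J{\left(2 \right)} \right)}} = \frac{2 + 5}{- \frac{1}{5}} = 7 \left(-5\right) = -35$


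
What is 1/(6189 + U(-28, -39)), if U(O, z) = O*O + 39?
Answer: 1/7012 ≈ 0.00014261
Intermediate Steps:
U(O, z) = 39 + O**2 (U(O, z) = O**2 + 39 = 39 + O**2)
1/(6189 + U(-28, -39)) = 1/(6189 + (39 + (-28)**2)) = 1/(6189 + (39 + 784)) = 1/(6189 + 823) = 1/7012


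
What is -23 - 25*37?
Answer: -948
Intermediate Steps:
-23 - 25*37 = -23 - 925 = -948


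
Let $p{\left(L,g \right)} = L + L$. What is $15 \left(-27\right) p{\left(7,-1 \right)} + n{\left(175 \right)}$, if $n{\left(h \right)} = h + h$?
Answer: $-5320$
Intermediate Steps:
$p{\left(L,g \right)} = 2 L$
$n{\left(h \right)} = 2 h$
$15 \left(-27\right) p{\left(7,-1 \right)} + n{\left(175 \right)} = 15 \left(-27\right) 2 \cdot 7 + 2 \cdot 175 = \left(-405\right) 14 + 350 = -5670 + 350 = -5320$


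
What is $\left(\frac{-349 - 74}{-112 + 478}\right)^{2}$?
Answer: $\frac{19881}{14884} \approx 1.3357$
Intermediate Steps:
$\left(\frac{-349 - 74}{-112 + 478}\right)^{2} = \left(- \frac{423}{366}\right)^{2} = \left(\left(-423\right) \frac{1}{366}\right)^{2} = \left(- \frac{141}{122}\right)^{2} = \frac{19881}{14884}$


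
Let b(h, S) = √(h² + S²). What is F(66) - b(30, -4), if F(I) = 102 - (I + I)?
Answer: -30 - 2*√229 ≈ -60.266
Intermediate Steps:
b(h, S) = √(S² + h²)
F(I) = 102 - 2*I
F(66) - b(30, -4) = (102 - 2*66) - √((-4)² + 30²) = (102 - 132) - √(16 + 900) = -30 - √916 = -30 - 2*√229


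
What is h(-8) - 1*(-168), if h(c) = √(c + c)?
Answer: 168 + 4*I ≈ 168.0 + 4.0*I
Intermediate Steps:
h(c) = √2*√c (h(c) = √(2*c) = √2*√c)
h(-8) - 1*(-168) = √2*√(-8) - 1*(-168) = √2*(2*I*√2) + 168 = 4*I + 168 = 168 + 4*I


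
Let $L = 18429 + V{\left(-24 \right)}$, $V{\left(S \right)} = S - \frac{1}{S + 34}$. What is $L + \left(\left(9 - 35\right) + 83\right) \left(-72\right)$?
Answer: $\frac{143009}{10} \approx 14301.0$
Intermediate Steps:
$V{\left(S \right)} = S - \frac{1}{34 + S}$
$L = \frac{184049}{10}$ ($L = 18429 + \frac{-1 + \left(-24\right)^{2} + 34 \left(-24\right)}{34 - 24} = 18429 + \frac{-1 + 576 - 816}{10} = 18429 + \frac{1}{10} \left(-241\right) = 18429 - \frac{241}{10} = \frac{184049}{10} \approx 18405.0$)
$L + \left(\left(9 - 35\right) + 83\right) \left(-72\right) = \frac{184049}{10} + \left(\left(9 - 35\right) + 83\right) \left(-72\right) = \frac{184049}{10} + \left(-26 + 83\right) \left(-72\right) = \frac{184049}{10} + 57 \left(-72\right) = \frac{184049}{10} - 4104 = \frac{143009}{10}$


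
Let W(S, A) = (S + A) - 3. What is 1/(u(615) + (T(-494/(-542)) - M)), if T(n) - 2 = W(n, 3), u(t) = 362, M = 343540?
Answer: -271/93000449 ≈ -2.9140e-6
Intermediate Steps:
W(S, A) = -3 + A + S (W(S, A) = (A + S) - 3 = -3 + A + S)
T(n) = 2 + n (T(n) = 2 + (-3 + 3 + n) = 2 + n)
1/(u(615) + (T(-494/(-542)) - M)) = 1/(362 + ((2 - 494/(-542)) - 1*343540)) = 1/(362 + ((2 - 494*(-1/542)) - 343540)) = 1/(362 + ((2 + 247/271) - 343540)) = 1/(362 + (789/271 - 343540)) = 1/(362 - 93098551/271) = 1/(-93000449/271) = -271/93000449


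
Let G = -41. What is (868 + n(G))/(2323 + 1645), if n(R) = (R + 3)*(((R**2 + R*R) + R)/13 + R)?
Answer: -23665/12896 ≈ -1.8351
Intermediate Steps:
n(R) = (3 + R)*(2*R**2/13 + 14*R/13) (n(R) = (3 + R)*(((R**2 + R**2) + R)*(1/13) + R) = (3 + R)*((2*R**2 + R)*(1/13) + R) = (3 + R)*((R + 2*R**2)*(1/13) + R) = (3 + R)*((R/13 + 2*R**2/13) + R) = (3 + R)*(2*R**2/13 + 14*R/13))
(868 + n(G))/(2323 + 1645) = (868 + (2/13)*(-41)*(21 + (-41)**2 + 10*(-41)))/(2323 + 1645) = (868 + (2/13)*(-41)*(21 + 1681 - 410))/3968 = (868 + (2/13)*(-41)*1292)*(1/3968) = (868 - 105944/13)*(1/3968) = -94660/13*1/3968 = -23665/12896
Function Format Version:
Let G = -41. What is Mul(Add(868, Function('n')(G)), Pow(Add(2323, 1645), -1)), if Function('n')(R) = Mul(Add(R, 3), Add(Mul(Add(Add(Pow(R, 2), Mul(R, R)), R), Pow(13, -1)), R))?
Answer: Rational(-23665, 12896) ≈ -1.8351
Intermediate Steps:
Function('n')(R) = Mul(Add(3, R), Add(Mul(Rational(2, 13), Pow(R, 2)), Mul(Rational(14, 13), R))) (Function('n')(R) = Mul(Add(3, R), Add(Mul(Add(Add(Pow(R, 2), Pow(R, 2)), R), Rational(1, 13)), R)) = Mul(Add(3, R), Add(Mul(Add(Mul(2, Pow(R, 2)), R), Rational(1, 13)), R)) = Mul(Add(3, R), Add(Mul(Add(R, Mul(2, Pow(R, 2))), Rational(1, 13)), R)) = Mul(Add(3, R), Add(Add(Mul(Rational(1, 13), R), Mul(Rational(2, 13), Pow(R, 2))), R)) = Mul(Add(3, R), Add(Mul(Rational(2, 13), Pow(R, 2)), Mul(Rational(14, 13), R))))
Mul(Add(868, Function('n')(G)), Pow(Add(2323, 1645), -1)) = Mul(Add(868, Mul(Rational(2, 13), -41, Add(21, Pow(-41, 2), Mul(10, -41)))), Pow(Add(2323, 1645), -1)) = Mul(Add(868, Mul(Rational(2, 13), -41, Add(21, 1681, -410))), Pow(3968, -1)) = Mul(Add(868, Mul(Rational(2, 13), -41, 1292)), Rational(1, 3968)) = Mul(Add(868, Rational(-105944, 13)), Rational(1, 3968)) = Mul(Rational(-94660, 13), Rational(1, 3968)) = Rational(-23665, 12896)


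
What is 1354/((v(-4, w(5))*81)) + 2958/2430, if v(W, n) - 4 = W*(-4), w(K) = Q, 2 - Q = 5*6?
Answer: 1663/810 ≈ 2.0531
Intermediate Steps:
Q = -28 (Q = 2 - 5*6 = 2 - 1*30 = 2 - 30 = -28)
w(K) = -28
v(W, n) = 4 - 4*W (v(W, n) = 4 + W*(-4) = 4 - 4*W)
1354/((v(-4, w(5))*81)) + 2958/2430 = 1354/(((4 - 4*(-4))*81)) + 2958/2430 = 1354/(((4 + 16)*81)) + 2958*(1/2430) = 1354/((20*81)) + 493/405 = 1354/1620 + 493/405 = 1354*(1/1620) + 493/405 = 677/810 + 493/405 = 1663/810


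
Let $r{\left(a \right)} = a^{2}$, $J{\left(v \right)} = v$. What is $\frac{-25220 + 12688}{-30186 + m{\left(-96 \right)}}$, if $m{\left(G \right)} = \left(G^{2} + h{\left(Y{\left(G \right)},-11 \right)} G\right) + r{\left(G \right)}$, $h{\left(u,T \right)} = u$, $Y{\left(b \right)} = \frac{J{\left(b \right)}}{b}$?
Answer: $\frac{6266}{5925} \approx 1.0576$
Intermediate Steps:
$Y{\left(b \right)} = 1$ ($Y{\left(b \right)} = \frac{b}{b} = 1$)
$m{\left(G \right)} = G + 2 G^{2}$ ($m{\left(G \right)} = \left(G^{2} + 1 G\right) + G^{2} = \left(G^{2} + G\right) + G^{2} = \left(G + G^{2}\right) + G^{2} = G + 2 G^{2}$)
$\frac{-25220 + 12688}{-30186 + m{\left(-96 \right)}} = \frac{-25220 + 12688}{-30186 - 96 \left(1 + 2 \left(-96\right)\right)} = - \frac{12532}{-30186 - 96 \left(1 - 192\right)} = - \frac{12532}{-30186 - -18336} = - \frac{12532}{-30186 + 18336} = - \frac{12532}{-11850} = \left(-12532\right) \left(- \frac{1}{11850}\right) = \frac{6266}{5925}$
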